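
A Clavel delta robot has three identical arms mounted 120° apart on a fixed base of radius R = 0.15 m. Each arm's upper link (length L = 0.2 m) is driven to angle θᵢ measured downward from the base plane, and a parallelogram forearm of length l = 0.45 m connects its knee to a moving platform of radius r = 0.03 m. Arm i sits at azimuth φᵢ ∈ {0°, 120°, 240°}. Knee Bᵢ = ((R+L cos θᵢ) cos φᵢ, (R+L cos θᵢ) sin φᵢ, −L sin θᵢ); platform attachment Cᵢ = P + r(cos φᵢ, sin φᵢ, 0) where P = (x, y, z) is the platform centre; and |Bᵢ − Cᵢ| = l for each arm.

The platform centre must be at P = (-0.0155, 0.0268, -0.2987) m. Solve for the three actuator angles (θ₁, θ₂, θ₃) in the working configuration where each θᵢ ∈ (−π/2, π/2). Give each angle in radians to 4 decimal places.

φ1=0.0° → target in arm frame (-0.0155, 0.0268)
  A=0.1355, B=-0.2987, C=(l²−L²−A²−y'²−z²)/(2L)=0.1355
  θ1 = atan2(B,A) + arccos(C/0.3280) = 0.0000
rotate P by −φ2: (0.0310, 0.0000, -0.2987)
  A=0.0890, B=-0.2987, C=(l²−L²−A²−y'²−z²)/(2L)=0.1634
  θ2 = atan2(B,A) + arccos(C/0.3117) = -0.2620
φ3=240.0° → target in arm frame (-0.0155, -0.0268)
  e−x'=0.1355;  (l²−L²−(e−x')²−y'²−z²)/2L = 0.1355
  √(A²+B²)=0.3280;  θ3 = -1.1450+1.1448 ≈ -0.0002

θ₁ = 0.0000, θ₂ = -0.2620, θ₃ = -0.0002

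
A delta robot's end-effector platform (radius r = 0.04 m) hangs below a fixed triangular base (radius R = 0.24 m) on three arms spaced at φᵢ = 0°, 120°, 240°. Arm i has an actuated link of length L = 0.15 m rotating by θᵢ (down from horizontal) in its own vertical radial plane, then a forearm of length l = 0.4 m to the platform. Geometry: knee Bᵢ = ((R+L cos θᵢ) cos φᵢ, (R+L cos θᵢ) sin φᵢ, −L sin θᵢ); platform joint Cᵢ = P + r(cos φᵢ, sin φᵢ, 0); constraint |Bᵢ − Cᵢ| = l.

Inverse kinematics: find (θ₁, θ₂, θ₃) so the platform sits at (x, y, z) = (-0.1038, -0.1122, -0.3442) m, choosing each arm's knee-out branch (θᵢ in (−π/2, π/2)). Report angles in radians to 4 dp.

arm 1 (φ=0.0°): x'=-0.1038, y'=-0.1122
  e−x'=0.3038;  (l²−L²−(e−x')²−y'²−z²)/2L = -0.2862
  γ=atan2(-0.3442,0.3038)=-0.8477;  ψ=arccos(-0.6234)=2.2439;  θ1=γ+ψ≈1.3962
rotate P by −φ2: (-0.0453, 0.1460, -0.3442)
  e−x'=0.2453;  (l²−L²−(e−x')²−y'²−z²)/2L = -0.2081
  θ2 = atan2(B,A) + arccos(C/0.4226) = 1.1341
arm 3 (φ=240.0°): x'=0.1491, y'=-0.0338
  A=0.0509, B=-0.3442, C=(l²−L²−A²−y'²−z²)/(2L)=0.0510
  √(A²+B²)=0.3479;  θ3 = -1.4239+1.4238 ≈ -0.0001

θ₁ = 1.3962, θ₂ = 1.1341, θ₃ = -0.0001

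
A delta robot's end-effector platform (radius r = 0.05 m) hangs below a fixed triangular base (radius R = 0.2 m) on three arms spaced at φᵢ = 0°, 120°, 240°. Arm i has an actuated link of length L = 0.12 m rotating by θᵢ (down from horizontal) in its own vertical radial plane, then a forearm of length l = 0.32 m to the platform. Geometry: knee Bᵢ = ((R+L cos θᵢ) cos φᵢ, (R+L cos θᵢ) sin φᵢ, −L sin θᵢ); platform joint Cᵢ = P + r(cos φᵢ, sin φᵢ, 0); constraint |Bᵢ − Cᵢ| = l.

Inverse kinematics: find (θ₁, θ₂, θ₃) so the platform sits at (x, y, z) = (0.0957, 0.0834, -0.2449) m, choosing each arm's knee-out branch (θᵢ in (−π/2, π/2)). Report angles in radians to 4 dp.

θ₁ = -0.0875, θ₂ = 0.5236, θ₃ = 1.3961

rotate P by −φ1: (0.0957, 0.0834, -0.2449)
  A=0.0543, B=-0.2449, C=(l²−L²−A²−y'²−z²)/(2L)=0.0755
  θ1 = atan2(B,A) + arccos(C/0.2508) = -0.0875
rotate P by −φ2: (0.0244, -0.1246, -0.2449)
  e−x'=0.1256;  (l²−L²−(e−x')²−y'²−z²)/2L = -0.0137
  γ=atan2(-0.2449,0.1256)=-1.0968;  ψ=arccos(-0.0496)=1.6204;  θ2=γ+ψ≈0.5236
φ3=240.0° → target in arm frame (-0.1201, 0.0412)
  A cos θ + B sin θ = C:  0.2701·cos θ + -0.2449·sin θ = -0.1942
  θ3 = atan2(B,A) + arccos(C/0.3646) = 1.3961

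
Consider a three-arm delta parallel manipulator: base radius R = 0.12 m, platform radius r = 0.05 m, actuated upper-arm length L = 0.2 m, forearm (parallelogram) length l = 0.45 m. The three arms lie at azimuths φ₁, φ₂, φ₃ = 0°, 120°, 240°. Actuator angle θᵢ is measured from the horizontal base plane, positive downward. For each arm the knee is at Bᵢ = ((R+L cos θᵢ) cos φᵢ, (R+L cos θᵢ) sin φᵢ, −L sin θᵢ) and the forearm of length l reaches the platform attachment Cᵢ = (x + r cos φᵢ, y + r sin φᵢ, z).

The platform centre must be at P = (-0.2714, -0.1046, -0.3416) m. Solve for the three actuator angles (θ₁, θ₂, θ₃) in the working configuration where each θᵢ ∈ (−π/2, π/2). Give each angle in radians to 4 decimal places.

φ1=0.0° → target in arm frame (-0.2714, -0.1046)
  A=0.3414, B=-0.3416, C=(l²−L²−A²−y'²−z²)/(2L)=-0.2042
  γ=atan2(-0.3416,0.3414)=-0.7857;  ψ=arccos(-0.4228)=2.0074;  θ1=γ+ψ≈1.2217
arm 2 (φ=120.0°): x'=0.0451, y'=0.2873
  A cos θ + B sin θ = C:  0.0249·cos θ + -0.3416·sin θ = -0.0934
  γ=atan2(-0.3416,0.0249)=-1.4981;  ψ=arccos(-0.2728)=1.8471;  θ2=γ+ψ≈0.3490
arm 3 (φ=240.0°): x'=0.2263, y'=-0.1827
  A=-0.1563, B=-0.3416, C=(l²−L²−A²−y'²−z²)/(2L)=-0.0300
  θ3 = atan2(B,A) + arccos(C/0.3757) = -0.3491

θ₁ = 1.2217, θ₂ = 0.3490, θ₃ = -0.3491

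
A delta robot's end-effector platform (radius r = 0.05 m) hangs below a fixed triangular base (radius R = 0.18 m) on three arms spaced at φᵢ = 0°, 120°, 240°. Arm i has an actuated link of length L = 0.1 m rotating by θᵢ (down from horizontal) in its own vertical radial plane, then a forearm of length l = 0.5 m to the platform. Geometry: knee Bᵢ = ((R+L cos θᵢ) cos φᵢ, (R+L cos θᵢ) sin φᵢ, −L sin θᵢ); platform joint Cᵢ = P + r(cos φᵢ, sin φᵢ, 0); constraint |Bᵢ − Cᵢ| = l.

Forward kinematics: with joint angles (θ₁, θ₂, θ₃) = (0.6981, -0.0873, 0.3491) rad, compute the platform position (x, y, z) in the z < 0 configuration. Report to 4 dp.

(-0.0832, 0.0524, -0.4683)

φ1=0.0°: virtual centre (0.2066, 0.0000, -0.0643), radius l
arm 2 at φ=120.0°: e+L cos θ2 = 0.2296;  S2 = (-0.1148, 0.1989, 0.0087)
S3 = (0.2240·cos240.0°, 0.2240·sin240.0°, -0.0342) = (-0.1120, -0.1940, -0.0342)
|S₂|²−|S₁|² = 0.0060;  |S₃|²−|S₁|² = 0.0045
linear system: -0.6428x+0.3977y = 0.0060−0.1460z; -0.6372x+-0.3879y = 0.0045−0.0601z
det = 0.5028;  x = -0.0082+0.1602z,  y = 0.0018+-0.1081z
into |P−S₁|² = l²: 1.0374z² + 0.0593z + -0.1997 = 0;  Δ = 0.8323;  z = -0.4683 or 0.4111 → z<0 root = -0.4683
x = -0.0832, y = 0.0524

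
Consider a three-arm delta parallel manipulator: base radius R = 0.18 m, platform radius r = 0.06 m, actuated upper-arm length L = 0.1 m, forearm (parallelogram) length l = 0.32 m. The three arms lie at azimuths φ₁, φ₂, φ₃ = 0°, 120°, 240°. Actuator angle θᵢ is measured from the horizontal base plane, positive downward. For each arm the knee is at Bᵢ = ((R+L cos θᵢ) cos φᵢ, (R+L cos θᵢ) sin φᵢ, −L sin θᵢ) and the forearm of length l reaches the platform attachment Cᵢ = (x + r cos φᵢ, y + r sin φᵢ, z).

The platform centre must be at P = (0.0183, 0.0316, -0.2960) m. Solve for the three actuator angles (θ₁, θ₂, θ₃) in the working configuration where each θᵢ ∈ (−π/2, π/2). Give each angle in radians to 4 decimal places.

θ₁ = 0.4359, θ₂ = 0.4365, θ₃ = 0.7852

φ1=0.0° → target in arm frame (0.0183, 0.0316)
  A=0.1017, B=-0.2960, C=(l²−L²−A²−y'²−z²)/(2L)=-0.0328
  √(A²+B²)=0.3130;  θ1 = -1.2399+1.6757 ≈ 0.4359
arm 2 (φ=120.0°): x'=0.0182, y'=-0.0316
  e−x'=0.1018;  (l²−L²−(e−x')²−y'²−z²)/2L = -0.0329
  √(A²+B²)=0.3130;  θ2 = -1.2396+1.6761 ≈ 0.4365
rotate P by −φ3: (-0.0365, 0.0000, -0.2960)
  A=0.1565, B=-0.2960, C=(l²−L²−A²−y'²−z²)/(2L)=-0.0986
  γ=atan2(-0.2960,0.1565)=-1.0844;  ψ=arccos(-0.2944)=1.8696;  θ3=γ+ψ≈0.7852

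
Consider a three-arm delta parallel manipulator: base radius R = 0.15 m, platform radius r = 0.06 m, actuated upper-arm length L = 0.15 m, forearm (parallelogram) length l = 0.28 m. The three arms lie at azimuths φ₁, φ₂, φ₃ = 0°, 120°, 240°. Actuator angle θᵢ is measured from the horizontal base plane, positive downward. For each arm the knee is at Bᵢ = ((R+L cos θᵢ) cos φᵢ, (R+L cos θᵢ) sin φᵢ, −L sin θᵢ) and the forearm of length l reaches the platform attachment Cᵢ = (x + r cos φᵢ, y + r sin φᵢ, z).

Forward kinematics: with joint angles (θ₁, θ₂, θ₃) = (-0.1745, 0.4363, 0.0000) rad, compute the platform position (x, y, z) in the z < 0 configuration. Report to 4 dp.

arm 1 at φ=0.0°: (R−r)+L cos θ1 = 0.2377;  centre 1 = (0.2377, 0.0000, 0.0260)
φ2=120.0°: virtual centre (-0.1130, 0.1957, -0.0634), radius l
φ3=240.0°: virtual centre (-0.1200, -0.2078, 0.0000), radius l
eliminate P² terms by subtracting sphere 1 from 2 and 3
linear system: -0.7014x+0.3914y = -0.0021−-0.1789z; -0.7154x+-0.4157y = 0.0004−-0.0521z
det = 0.5716;  x = 0.0013+-0.1657z,  y = -0.0032+0.1600z
sphere 1 gives Az²+Bz+C=0 with A=1.0531, B=0.0253, C=-0.0218;  B²−4AC=0.0925;  roots -0.1564, 0.1324;  negative root z = -0.1564
x = 0.0272, y = -0.0282

(0.0272, -0.0282, -0.1564)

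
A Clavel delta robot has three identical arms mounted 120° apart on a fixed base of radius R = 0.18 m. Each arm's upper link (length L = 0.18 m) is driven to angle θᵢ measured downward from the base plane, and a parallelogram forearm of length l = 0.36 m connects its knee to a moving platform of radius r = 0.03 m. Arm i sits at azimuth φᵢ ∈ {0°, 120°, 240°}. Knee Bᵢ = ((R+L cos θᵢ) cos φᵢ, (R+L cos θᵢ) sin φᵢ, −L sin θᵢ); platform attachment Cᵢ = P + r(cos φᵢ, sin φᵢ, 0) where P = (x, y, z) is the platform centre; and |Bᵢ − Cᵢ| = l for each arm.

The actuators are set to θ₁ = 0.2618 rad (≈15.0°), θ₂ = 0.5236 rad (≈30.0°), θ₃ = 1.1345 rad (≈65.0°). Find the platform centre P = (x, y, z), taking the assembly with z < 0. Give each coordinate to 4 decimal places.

S1 = (0.3239·cos0.0°, 0.3239·sin0.0°, -0.0466) = (0.3239, 0.0000, -0.0466)
φ2=120.0°: virtual centre (-0.1529, 0.2649, -0.0900), radius l
φ3=240.0°: virtual centre (-0.1130, -0.1958, -0.1631), radius l
eliminate P² terms by subtracting sphere 1 from 2 and 3
[-0.9536 0.5298 -0.0868]·P = -0.0054;  [-0.8738 -0.3916 -0.2331]·P = -0.0293
det = 0.8363;  x = 0.0211+-0.1883z,  y = 0.0278+-0.1751z
quadratic in z: (1.0661)z²+(0.1975)z+(-0.0350)=0, √Δ=0.4339 → z ∈ {-0.2961, 0.1109}; z = -0.2961 (taking z<0)
x = 0.0769, y = 0.0797

(0.0769, 0.0797, -0.2961)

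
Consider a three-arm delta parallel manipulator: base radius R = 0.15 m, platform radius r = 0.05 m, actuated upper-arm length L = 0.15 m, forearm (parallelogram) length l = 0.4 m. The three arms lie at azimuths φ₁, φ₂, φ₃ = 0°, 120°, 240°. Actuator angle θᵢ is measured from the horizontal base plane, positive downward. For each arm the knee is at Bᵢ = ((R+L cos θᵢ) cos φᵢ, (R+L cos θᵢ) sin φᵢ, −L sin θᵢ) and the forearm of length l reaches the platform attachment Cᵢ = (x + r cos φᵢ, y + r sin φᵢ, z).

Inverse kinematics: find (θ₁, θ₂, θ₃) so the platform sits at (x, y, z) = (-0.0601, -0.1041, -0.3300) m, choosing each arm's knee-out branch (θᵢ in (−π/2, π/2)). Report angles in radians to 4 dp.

rotate P by −φ1: (-0.0601, -0.1041, -0.3300)
  A cos θ + B sin θ = C:  0.1601·cos θ + -0.3300·sin θ = -0.0262
  √(A²+B²)=0.3668;  θ1 = -1.1191+1.6424 ≈ 0.5233
rotate P by −φ2: (-0.0601, 0.1041, -0.3300)
  e−x'=0.1601;  (l²−L²−(e−x')²−y'²−z²)/2L = -0.0262
  θ2 = atan2(B,A) + arccos(C/0.3668) = 0.5233
rotate P by −φ3: (0.1202, 0.0000, -0.3300)
  e−x'=-0.0202;  (l²−L²−(e−x')²−y'²−z²)/2L = 0.0940
  √(A²+B²)=0.3306;  θ3 = -1.6319+1.2826 ≈ -0.3494

θ₁ = 0.5233, θ₂ = 0.5233, θ₃ = -0.3494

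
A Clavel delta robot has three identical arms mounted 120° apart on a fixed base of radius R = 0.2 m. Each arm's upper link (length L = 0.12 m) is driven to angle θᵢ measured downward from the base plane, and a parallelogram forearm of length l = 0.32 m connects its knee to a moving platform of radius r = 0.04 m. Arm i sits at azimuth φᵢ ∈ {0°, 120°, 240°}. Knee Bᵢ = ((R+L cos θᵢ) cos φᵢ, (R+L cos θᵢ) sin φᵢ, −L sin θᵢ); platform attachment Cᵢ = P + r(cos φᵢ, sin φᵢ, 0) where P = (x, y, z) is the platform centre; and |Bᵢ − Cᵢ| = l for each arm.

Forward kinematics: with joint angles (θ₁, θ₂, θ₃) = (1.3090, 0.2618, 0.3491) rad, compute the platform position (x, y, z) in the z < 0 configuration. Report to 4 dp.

φ1=0.0°: virtual centre (0.1911, 0.0000, -0.1159), radius l
centre 2 = (0.2759·cos120.0°, 0.2759·sin120.0°, -0.0311) = (-0.1380, 0.2389, -0.0311)
arm 3 at φ=240.0°: e+L cos θ3 = 0.2728;  centre 3 = (-0.1364, -0.2362, -0.0410)
subtract pairs → two planes through P
linear system: -0.6580x+0.4779y = 0.0272−0.1697z; -0.6549x+-0.4724y = 0.0261−0.1497z
Cramer: x(z) = -0.0406+0.2432z;  y(z) = 0.0009-0.0202z
into |P−centre ₁|² = l²: 1.0596z² + 0.1191z + -0.0353 = 0;  Δ = 0.1638;  z = -0.2472 or 0.1348 → z<0 root = -0.2472
x = -0.1007, y = 0.0059

(-0.1007, 0.0059, -0.2472)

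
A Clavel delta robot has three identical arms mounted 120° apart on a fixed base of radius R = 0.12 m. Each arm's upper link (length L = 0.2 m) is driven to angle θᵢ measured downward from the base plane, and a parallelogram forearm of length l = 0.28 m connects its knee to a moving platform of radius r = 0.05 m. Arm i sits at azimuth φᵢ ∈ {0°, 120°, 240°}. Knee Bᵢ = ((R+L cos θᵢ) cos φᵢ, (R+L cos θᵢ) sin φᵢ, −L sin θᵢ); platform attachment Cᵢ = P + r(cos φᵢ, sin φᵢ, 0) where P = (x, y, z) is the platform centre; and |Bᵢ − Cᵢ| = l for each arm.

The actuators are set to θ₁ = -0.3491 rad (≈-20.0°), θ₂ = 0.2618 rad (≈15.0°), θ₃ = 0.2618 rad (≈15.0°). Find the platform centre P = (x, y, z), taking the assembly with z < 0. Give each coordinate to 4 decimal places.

φ1=0.0°: virtual centre (0.2579, 0.0000, 0.0684), radius l
S2 = (0.2632·cos120.0°, 0.2632·sin120.0°, -0.0518) = (-0.1316, 0.2279, -0.0518)
arm 3 at φ=240.0°: e+L cos θ3 = 0.2632;  S3 = (-0.1316, -0.2279, -0.0518)
subtract pairs → two planes through P
linear system: -0.7791x+0.4559y = 0.0007−-0.2403z; -0.7791x+-0.4559y = 0.0007−-0.2403z
det = 0.7103;  x = -0.0009+-0.3085z,  y = 0.0000+0.0000z
quadratic in z: (1.0952)z²+(0.0229)z+(-0.0067)=0, √Δ=0.1729 → z ∈ {-0.0894, 0.0685}; z = -0.0894 (taking z<0)
x = 0.0266, y = 0.0000

(0.0266, 0.0000, -0.0894)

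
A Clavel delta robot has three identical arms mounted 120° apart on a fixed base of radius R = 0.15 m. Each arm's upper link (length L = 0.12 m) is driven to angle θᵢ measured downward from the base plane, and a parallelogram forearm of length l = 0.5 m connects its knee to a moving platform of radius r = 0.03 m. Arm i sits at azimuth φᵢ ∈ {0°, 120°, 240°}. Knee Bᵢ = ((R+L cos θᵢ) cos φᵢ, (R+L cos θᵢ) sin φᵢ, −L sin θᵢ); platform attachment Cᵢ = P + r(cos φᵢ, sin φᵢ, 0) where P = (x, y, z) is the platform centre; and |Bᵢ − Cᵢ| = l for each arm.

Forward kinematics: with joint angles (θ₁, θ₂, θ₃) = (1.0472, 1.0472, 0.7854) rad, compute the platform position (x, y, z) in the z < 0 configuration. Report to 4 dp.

(-0.0231, -0.0401, -0.5590)

φ1=0.0°: virtual centre (0.1800, 0.0000, -0.1039), radius l
φ2=120.0°: virtual centre (-0.0900, 0.1559, -0.1039), radius l
centre 3 = (0.2049·cos240.0°, 0.2049·sin240.0°, -0.0849) = (-0.1024, -0.1774, -0.0849)
subtract pairs → two planes through P
plane₁₂: -0.5400x+0.3118y+0.0000z = 0.0000
det = 0.3677;  x = -0.0051+0.0323z,  y = -0.0088+0.0560z
into |P−centre ₁|² = l²: 1.0042z² + 0.1949z + -0.2049 = 0;  Δ = 0.8609;  z = -0.5590 or 0.3650 → z<0 root = -0.5590
x = -0.0231, y = -0.0401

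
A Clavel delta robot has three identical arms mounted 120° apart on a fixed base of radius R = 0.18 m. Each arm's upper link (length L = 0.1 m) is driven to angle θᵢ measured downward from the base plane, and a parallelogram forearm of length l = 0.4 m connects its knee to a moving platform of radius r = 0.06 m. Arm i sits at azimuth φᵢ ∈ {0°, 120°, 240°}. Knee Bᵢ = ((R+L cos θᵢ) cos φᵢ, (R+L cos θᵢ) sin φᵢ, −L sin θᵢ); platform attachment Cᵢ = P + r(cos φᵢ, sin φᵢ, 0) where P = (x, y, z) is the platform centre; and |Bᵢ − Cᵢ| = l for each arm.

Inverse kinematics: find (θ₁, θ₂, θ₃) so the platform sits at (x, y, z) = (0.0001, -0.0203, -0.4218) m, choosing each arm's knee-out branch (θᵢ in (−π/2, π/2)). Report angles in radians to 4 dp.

arm 1 (φ=0.0°): x'=0.0001, y'=-0.0203
  e−x'=0.1199;  (l²−L²−(e−x')²−y'²−z²)/2L = -0.2135
  √(A²+B²)=0.4385;  θ1 = -1.2938+2.0793 ≈ 0.7855
rotate P by −φ2: (-0.0176, 0.0101, -0.4218)
  e−x'=0.1376;  (l²−L²−(e−x')²−y'²−z²)/2L = -0.2348
  γ=atan2(-0.4218,0.1376)=-1.2554;  ψ=arccos(-0.5292)=2.1284;  θ2=γ+ψ≈0.8730
rotate P by −φ3: (0.0175, 0.0102, -0.4218)
  e−x'=0.1025;  (l²−L²−(e−x')²−y'²−z²)/2L = -0.1926
  θ3 = atan2(B,A) + arccos(C/0.4341) = 0.6981

θ₁ = 0.7855, θ₂ = 0.8730, θ₃ = 0.6981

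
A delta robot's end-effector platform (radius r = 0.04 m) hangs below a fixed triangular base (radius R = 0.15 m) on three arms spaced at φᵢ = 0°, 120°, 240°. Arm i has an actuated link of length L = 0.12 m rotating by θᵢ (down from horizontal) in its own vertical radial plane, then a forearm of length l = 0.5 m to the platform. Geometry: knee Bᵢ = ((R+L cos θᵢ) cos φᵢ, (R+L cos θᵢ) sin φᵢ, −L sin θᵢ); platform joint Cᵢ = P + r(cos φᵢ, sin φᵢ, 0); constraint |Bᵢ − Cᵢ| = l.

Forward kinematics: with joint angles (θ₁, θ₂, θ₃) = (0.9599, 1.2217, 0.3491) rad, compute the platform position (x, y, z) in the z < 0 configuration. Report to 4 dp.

O1 = (0.1788·cos0.0°, 0.1788·sin0.0°, -0.0983) = (0.1788, 0.0000, -0.0983)
O2 = (0.1510·cos120.0°, 0.1510·sin120.0°, -0.1128) = (-0.0755, 0.1308, -0.1128)
φ3=240.0°: virtual centre (-0.1114, -0.1929, -0.0410), radius l
subtract pairs → two planes through P
linear system: -0.5087x+0.2616y = -0.0061−-0.0289z; -0.5804x+-0.3858y = 0.0097−0.1145z
det = 0.3481;  x = -0.0005+0.0540z,  y = -0.0243+0.2156z
sphere 1 gives Az²+Bz+C=0 with A=1.0494, B=0.1668, C=-0.2076;  B²−4AC=0.8992;  roots -0.5313, 0.3724;  negative root z = -0.5313
x = -0.0292, y = -0.1388

(-0.0292, -0.1388, -0.5313)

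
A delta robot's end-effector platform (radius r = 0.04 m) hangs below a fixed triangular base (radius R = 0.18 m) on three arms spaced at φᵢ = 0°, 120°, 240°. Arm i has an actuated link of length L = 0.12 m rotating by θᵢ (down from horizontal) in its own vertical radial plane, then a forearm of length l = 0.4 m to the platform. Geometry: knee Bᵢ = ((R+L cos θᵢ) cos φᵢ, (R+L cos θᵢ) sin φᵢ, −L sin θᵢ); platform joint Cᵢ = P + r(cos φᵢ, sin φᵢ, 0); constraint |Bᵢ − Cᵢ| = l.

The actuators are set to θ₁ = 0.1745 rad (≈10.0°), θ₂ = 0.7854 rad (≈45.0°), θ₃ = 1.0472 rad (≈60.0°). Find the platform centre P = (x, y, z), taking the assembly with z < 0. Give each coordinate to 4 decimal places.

(0.0963, 0.0327, -0.3851)

S1 = (0.2582·cos0.0°, 0.2582·sin0.0°, -0.0208) = (0.2582, 0.0000, -0.0208)
S2 = (0.2249·cos120.0°, 0.2249·sin120.0°, -0.0849) = (-0.1124, 0.1947, -0.0849)
φ3=240.0°: virtual centre (-0.1000, -0.1732, -0.1039), radius l
|S₂|²−|S₁|² = -0.0093;  |S₃|²−|S₁|² = -0.0163
[-0.7412 0.3895 -0.1280]·P = -0.0093;  [-0.7164 -0.3464 -0.1662]·P = -0.0163
Cramer: x(z) = 0.0179-0.2036z;  y(z) = 0.0101-0.0587z
into |P−S₁|² = l²: 1.0449z² + 0.1383z + -0.1017 = 0;  Δ = 0.4443;  z = -0.3851 or 0.2528 → z<0 root = -0.3851
x = 0.0963, y = 0.0327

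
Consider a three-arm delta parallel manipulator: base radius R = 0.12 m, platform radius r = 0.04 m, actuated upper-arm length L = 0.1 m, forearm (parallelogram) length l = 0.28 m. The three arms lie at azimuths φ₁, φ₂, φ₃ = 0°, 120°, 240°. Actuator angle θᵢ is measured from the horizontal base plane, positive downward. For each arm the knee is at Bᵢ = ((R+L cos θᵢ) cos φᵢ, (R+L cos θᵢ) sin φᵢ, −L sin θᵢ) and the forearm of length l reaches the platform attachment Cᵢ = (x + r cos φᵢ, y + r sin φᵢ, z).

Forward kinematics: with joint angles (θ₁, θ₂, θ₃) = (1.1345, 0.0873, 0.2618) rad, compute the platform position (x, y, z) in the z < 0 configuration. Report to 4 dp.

(-0.1077, 0.0142, -0.2497)

arm 1 at φ=0.0°: e+L cos θ1 = 0.1223;  O1 = (0.1223, 0.0000, -0.0906)
φ2=120.0°: virtual centre (-0.0898, 0.1556, -0.0087), radius l
φ3=240.0°: virtual centre (-0.0883, -0.1529, -0.0259), radius l
|O₂|²−|O₁|² = 0.0092;  |O₃|²−|O₁|² = 0.0087
plane₁₂: -0.4241x+0.3111y+0.1638z = 0.0092
Cramer: x(z) = -0.0211+0.3467z;  y(z) = 0.0007-0.0539z
quadratic in z: (1.1231)z²+(0.0818)z+(-0.0496)=0, √Δ=0.4792 → z ∈ {-0.2497, 0.1769}; z = -0.2497 (taking z<0)
x = -0.1077, y = 0.0142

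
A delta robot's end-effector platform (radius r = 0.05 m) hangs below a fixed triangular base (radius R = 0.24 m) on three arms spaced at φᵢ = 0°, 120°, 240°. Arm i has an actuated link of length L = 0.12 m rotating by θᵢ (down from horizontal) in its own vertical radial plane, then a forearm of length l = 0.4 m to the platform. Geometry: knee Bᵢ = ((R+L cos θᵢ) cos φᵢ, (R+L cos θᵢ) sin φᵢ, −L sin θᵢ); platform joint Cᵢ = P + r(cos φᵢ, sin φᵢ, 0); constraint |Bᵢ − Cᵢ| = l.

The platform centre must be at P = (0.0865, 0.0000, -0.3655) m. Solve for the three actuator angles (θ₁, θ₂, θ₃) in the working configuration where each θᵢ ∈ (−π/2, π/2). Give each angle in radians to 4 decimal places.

θ₁ = 0.2617, θ₂ = 1.0475, θ₃ = 1.0475

arm 1 (φ=0.0°): x'=0.0865, y'=0.0000
  e−x'=0.1035;  (l²−L²−(e−x')²−y'²−z²)/2L = 0.0054
  √(A²+B²)=0.3799;  θ1 = -1.2948+1.5566 ≈ 0.2617
arm 2 (φ=120.0°): x'=-0.0432, y'=-0.0749
  A cos θ + B sin θ = C:  0.2332·cos θ + -0.3655·sin θ = -0.2000
  γ=atan2(-0.3655,0.2332)=-1.0028;  ψ=arccos(-0.4613)=2.0503;  θ2=γ+ψ≈1.0475
φ3=240.0° → target in arm frame (-0.0433, 0.0749)
  A=0.2333, B=-0.3655, C=(l²−L²−A²−y'²−z²)/(2L)=-0.2000
  θ3 = atan2(B,A) + arccos(C/0.4336) = 1.0475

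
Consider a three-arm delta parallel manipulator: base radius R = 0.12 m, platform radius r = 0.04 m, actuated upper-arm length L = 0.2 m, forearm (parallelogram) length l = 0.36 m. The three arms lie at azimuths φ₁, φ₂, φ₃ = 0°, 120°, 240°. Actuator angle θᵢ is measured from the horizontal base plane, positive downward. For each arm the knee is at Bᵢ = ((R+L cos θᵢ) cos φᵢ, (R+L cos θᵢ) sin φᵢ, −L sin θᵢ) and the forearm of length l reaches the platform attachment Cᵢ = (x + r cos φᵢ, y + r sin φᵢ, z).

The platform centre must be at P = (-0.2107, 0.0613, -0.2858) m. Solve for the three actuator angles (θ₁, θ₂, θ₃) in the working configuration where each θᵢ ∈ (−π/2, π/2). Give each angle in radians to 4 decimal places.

θ₁ = 1.3091, θ₂ = -0.0873, θ₃ = 0.4365

φ1=0.0° → target in arm frame (-0.2107, 0.0613)
  A=0.2907, B=-0.2858, C=(l²−L²−A²−y'²−z²)/(2L)=-0.2009
  √(A²+B²)=0.4077;  θ1 = -0.7769+2.0860 ≈ 1.3091
φ2=120.0° → target in arm frame (0.1584, 0.1518)
  e−x'=-0.0784;  (l²−L²−(e−x')²−y'²−z²)/2L = -0.0532
  θ2 = atan2(B,A) + arccos(C/0.2964) = -0.0873
φ3=240.0° → target in arm frame (0.0523, -0.2131)
  A=0.0277, B=-0.2858, C=(l²−L²−A²−y'²−z²)/(2L)=-0.0957
  γ=atan2(-0.2858,0.0277)=-1.4740;  ψ=arccos(-0.3332)=1.9105;  θ3=γ+ψ≈0.4365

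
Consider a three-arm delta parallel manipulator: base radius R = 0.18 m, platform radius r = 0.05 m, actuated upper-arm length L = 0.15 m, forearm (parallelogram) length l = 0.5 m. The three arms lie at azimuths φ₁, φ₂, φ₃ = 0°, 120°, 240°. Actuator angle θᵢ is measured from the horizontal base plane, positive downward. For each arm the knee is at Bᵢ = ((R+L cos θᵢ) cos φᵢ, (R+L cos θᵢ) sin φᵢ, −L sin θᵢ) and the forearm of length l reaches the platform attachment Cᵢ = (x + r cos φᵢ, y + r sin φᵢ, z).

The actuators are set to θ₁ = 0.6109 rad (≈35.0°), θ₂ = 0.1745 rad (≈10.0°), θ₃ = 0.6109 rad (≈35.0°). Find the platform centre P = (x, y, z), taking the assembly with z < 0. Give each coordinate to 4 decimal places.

arm 1 at φ=0.0°: e+L cos θ1 = 0.2529;  centre 1 = (0.2529, 0.0000, -0.0860)
φ2=120.0°: virtual centre (-0.1389, 0.2405, -0.0260), radius l
arm 3 at φ=240.0°: e+L cos θ3 = 0.2529;  centre 3 = (-0.1264, -0.2190, -0.0860)
subtract pairs → two planes through P
plane₁₂: -0.7835x+0.4810y+0.1200z = 0.0065
Cramer: x(z) = -0.0040+0.0742z;  y(z) = 0.0069-0.1286z
quadratic in z: (1.0220)z²+(0.1322)z+(-0.1766)=0, √Δ=0.8598 → z ∈ {-0.4853, 0.3560}; z = -0.4853 (taking z<0)
x = -0.0400, y = 0.0693

(-0.0400, 0.0693, -0.4853)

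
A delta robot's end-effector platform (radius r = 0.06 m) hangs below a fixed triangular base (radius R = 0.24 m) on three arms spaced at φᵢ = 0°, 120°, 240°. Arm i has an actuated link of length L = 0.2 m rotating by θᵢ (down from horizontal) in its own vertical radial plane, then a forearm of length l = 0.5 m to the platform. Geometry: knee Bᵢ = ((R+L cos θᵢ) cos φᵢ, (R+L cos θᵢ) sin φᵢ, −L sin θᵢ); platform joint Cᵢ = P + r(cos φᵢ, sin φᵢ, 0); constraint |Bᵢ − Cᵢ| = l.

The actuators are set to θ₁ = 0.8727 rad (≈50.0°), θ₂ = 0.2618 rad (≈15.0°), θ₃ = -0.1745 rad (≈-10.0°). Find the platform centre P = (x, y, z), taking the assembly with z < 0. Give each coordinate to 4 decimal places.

φ1=0.0°: virtual centre (0.3086, 0.0000, -0.1532), radius l
φ2=120.0°: virtual centre (-0.1866, 0.3232, -0.0518), radius l
arm 3 at φ=240.0°: ρ3 = 0.3770;  centre 3 = (-0.1885, -0.3265, 0.0347)
subtract pairs → two planes through P
linear system: -0.9903x+0.6464y = 0.0233−0.2029z; -0.9941x+-0.6529y = 0.0246−0.3759z
det = 1.2891;  x = -0.0241+0.2912z,  y = -0.0010+0.1323z
sphere 1 gives Az²+Bz+C=0 with A=1.1023, B=0.1124, C=-0.1158;  B²−4AC=0.5234;  roots -0.3791, 0.2772;  negative root z = -0.3791
x = -0.1346, y = -0.0511

(-0.1346, -0.0511, -0.3791)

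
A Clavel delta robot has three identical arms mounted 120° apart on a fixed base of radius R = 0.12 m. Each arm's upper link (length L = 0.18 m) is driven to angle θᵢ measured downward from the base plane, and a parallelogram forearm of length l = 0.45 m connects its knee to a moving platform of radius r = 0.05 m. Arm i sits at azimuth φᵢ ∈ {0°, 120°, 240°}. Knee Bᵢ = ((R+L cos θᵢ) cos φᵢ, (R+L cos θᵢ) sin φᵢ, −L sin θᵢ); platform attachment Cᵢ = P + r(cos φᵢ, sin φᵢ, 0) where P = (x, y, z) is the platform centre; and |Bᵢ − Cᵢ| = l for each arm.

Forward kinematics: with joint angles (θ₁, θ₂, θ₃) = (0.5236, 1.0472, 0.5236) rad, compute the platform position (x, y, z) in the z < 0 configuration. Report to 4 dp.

(0.0681, -0.1180, -0.4946)

φ1=0.0°: virtual centre (0.2259, 0.0000, -0.0900), radius l
φ2=120.0°: virtual centre (-0.0800, 0.1386, -0.1559), radius l
centre 3 = (0.2259·cos240.0°, 0.2259·sin240.0°, -0.0900) = (-0.1129, -0.1956, -0.0900)
eliminate P² terms by subtracting sphere 1 from 2 and 3
plane₁₂: -0.6118x+0.2771y+-0.1318z = -0.0092
det = 0.4271;  x = 0.0084+-0.1207z,  y = -0.0146+0.2090z
quadratic in z: (1.0583)z²+(0.2264)z+(-0.1469)=0, √Δ=0.8204 → z ∈ {-0.4946, 0.2807}; z = -0.4946 (taking z<0)
x = 0.0681, y = -0.1180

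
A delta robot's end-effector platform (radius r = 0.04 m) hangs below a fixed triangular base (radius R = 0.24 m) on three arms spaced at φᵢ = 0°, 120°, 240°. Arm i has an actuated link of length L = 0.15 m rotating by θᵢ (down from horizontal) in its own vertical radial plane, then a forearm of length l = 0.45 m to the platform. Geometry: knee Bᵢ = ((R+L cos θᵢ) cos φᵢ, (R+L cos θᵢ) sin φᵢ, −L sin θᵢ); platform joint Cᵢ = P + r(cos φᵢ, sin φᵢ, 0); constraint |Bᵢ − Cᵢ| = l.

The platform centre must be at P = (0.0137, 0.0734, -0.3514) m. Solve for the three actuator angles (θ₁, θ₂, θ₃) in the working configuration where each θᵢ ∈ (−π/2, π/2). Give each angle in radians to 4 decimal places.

θ₁ = 0.3494, θ₂ = 0.0873, θ₃ = 0.7857

rotate P by −φ1: (0.0137, 0.0734, -0.3514)
  A cos θ + B sin θ = C:  0.1863·cos θ + -0.3514·sin θ = 0.0547
  √(A²+B²)=0.3977;  θ1 = -1.0833+1.4327 ≈ 0.3494
φ2=120.0° → target in arm frame (0.0567, -0.0486)
  e−x'=0.1433;  (l²−L²−(e−x')²−y'²−z²)/2L = 0.1121
  √(A²+B²)=0.3795;  θ2 = -1.1836+1.2709 ≈ 0.0873
arm 3 (φ=240.0°): x'=-0.0704, y'=-0.0248
  A cos θ + B sin θ = C:  0.2704·cos θ + -0.3514·sin θ = -0.0574
  γ=atan2(-0.3514,0.2704)=-0.9149;  ψ=arccos(-0.1295)=1.7006;  θ3=γ+ψ≈0.7857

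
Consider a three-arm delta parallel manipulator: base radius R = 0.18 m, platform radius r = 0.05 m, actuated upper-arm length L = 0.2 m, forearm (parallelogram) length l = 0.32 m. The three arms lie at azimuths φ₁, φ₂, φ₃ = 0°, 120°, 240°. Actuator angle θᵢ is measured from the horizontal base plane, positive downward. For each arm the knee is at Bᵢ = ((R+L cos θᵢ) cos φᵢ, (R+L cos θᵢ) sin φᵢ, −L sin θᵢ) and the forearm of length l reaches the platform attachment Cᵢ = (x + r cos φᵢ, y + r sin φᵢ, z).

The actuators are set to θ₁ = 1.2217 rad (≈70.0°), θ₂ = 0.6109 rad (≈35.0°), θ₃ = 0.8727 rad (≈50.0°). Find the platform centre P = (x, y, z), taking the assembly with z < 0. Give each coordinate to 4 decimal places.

(-0.0826, 0.0337, -0.3373)

O1 = (0.1984·cos0.0°, 0.1984·sin0.0°, -0.1879) = (0.1984, 0.0000, -0.1879)
arm 2 at φ=120.0°: ρ2 = 0.2938;  O2 = (-0.1469, 0.2545, -0.1147)
O3 = (0.2586·cos240.0°, 0.2586·sin240.0°, -0.1532) = (-0.1293, -0.2239, -0.1532)
subtract pairs → two planes through P
[-0.6906 0.5089 0.1464]·P = 0.0248;  [-0.6554 -0.4478 0.0694]·P = 0.0156
Cramer: x(z) = -0.0297+0.1570z;  y(z) = 0.0085-0.0747z
into |P−O₁|² = l²: 1.0302z² + 0.3030z + -0.0150 = 0;  Δ = 0.1536;  z = -0.3373 or 0.0431 → z<0 root = -0.3373
x = -0.0826, y = 0.0337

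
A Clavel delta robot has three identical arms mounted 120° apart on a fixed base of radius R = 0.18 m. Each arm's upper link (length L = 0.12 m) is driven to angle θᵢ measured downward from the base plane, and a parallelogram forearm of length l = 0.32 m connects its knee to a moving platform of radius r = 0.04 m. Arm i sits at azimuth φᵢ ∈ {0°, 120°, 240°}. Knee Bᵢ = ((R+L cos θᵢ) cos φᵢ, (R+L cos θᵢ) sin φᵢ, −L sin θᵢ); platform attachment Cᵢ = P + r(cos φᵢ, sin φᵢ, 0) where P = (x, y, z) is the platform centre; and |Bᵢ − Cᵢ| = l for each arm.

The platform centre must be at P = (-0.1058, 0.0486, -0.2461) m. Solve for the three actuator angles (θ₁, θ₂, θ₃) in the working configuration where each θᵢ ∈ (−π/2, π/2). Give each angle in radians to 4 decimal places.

θ₁ = 1.2220, θ₂ = -0.1742, θ₃ = 0.5238

φ1=0.0° → target in arm frame (-0.1058, 0.0486)
  A cos θ + B sin θ = C:  0.2458·cos θ + -0.2461·sin θ = -0.1473
  θ1 = atan2(B,A) + arccos(C/0.3478) = 1.2220
arm 2 (φ=120.0°): x'=0.0950, y'=0.0673
  A cos θ + B sin θ = C:  0.0450·cos θ + -0.2461·sin θ = 0.0870
  θ2 = atan2(B,A) + arccos(C/0.2502) = -0.1742
rotate P by −φ3: (0.0108, -0.1159, -0.2461)
  e−x'=0.1292;  (l²−L²−(e−x')²−y'²−z²)/2L = -0.0112
  θ3 = atan2(B,A) + arccos(C/0.2779) = 0.5238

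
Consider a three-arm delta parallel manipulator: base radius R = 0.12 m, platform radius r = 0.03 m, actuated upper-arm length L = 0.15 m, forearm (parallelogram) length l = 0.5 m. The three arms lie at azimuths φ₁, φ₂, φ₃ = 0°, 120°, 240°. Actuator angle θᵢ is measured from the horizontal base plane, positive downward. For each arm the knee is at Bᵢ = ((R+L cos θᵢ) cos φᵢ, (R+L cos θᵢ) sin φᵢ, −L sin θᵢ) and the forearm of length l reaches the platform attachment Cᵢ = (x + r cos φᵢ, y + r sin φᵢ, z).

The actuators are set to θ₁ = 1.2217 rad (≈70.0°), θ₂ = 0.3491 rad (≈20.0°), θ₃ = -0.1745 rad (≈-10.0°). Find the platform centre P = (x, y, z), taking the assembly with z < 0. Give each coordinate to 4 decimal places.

arm 1 at φ=0.0°: e+L cos θ1 = 0.1413;  O1 = (0.1413, 0.0000, -0.1410)
O2 = (0.2310·cos120.0°, 0.2310·sin120.0°, -0.0513) = (-0.1155, 0.2000, -0.0513)
O3 = (0.2377·cos240.0°, 0.2377·sin240.0°, 0.0260) = (-0.1189, -0.2059, 0.0260)
|O₂|²−|O₁|² = 0.0161;  |O₃|²−|O₁|² = 0.0174
plane₁₂: -0.5136x+0.4000y+0.1793z = 0.0161
det = 0.4196;  x = -0.0324+0.4943z,  y = -0.0012+0.1864z
into |P−O₁|² = l²: 1.2791z² + 0.1097z + -0.2000 = 0;  Δ = 1.0352;  z = -0.4406 or 0.3548 → z<0 root = -0.4406
x = -0.2502, y = -0.0834

(-0.2502, -0.0834, -0.4406)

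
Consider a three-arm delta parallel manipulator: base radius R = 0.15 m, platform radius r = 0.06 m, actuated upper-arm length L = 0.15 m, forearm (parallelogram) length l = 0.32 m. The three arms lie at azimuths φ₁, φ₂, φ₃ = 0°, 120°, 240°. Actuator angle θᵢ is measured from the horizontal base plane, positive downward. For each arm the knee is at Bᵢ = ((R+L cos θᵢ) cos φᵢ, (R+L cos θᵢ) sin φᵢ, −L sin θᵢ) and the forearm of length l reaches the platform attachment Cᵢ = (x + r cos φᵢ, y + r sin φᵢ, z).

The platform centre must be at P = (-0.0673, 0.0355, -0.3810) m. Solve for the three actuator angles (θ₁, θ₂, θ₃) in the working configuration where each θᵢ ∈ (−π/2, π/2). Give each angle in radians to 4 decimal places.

arm 1 (φ=0.0°): x'=-0.0673, y'=0.0355
  e−x'=0.1573;  (l²−L²−(e−x')²−y'²−z²)/2L = -0.3042
  γ=atan2(-0.3810,0.1573)=-1.1793;  ψ=arccos(-0.7380)=2.4010;  θ1=γ+ψ≈1.2217
rotate P by −φ2: (0.0644, 0.0405, -0.3810)
  A cos θ + B sin θ = C:  0.0256·cos θ + -0.3810·sin θ = -0.2252
  γ=atan2(-0.3810,0.0256)=-1.5037;  ψ=arccos(-0.5897)=2.2015;  θ2=γ+ψ≈0.6978
φ3=240.0° → target in arm frame (0.0029, -0.0760)
  A cos θ + B sin θ = C:  0.0871·cos θ + -0.3810·sin θ = -0.2621
  θ3 = atan2(B,A) + arccos(C/0.3908) = 0.9598

θ₁ = 1.2217, θ₂ = 0.6978, θ₃ = 0.9598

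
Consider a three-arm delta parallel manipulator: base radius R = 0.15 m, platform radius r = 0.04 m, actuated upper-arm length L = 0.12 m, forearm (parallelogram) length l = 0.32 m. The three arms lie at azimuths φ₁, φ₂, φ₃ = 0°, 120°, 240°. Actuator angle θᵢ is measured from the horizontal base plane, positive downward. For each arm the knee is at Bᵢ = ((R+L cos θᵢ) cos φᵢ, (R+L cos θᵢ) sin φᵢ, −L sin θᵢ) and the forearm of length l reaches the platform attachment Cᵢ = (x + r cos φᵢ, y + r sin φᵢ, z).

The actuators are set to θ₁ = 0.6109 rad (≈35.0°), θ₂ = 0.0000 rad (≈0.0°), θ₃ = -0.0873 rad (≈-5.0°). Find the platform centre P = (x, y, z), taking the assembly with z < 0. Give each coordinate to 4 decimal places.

arm 1 at φ=0.0°: (R−r)+L cos θ1 = 0.2083;  O1 = (0.2083, 0.0000, -0.0688)
arm 2 at φ=120.0°: (R−r)+L cos θ2 = 0.2300;  O2 = (-0.1150, 0.1992, 0.0000)
φ3=240.0°: virtual centre (-0.1148, -0.1988, 0.0105), radius l
subtract pairs → two planes through P
[-0.6466 0.3984 0.1377]·P = 0.0048;  [-0.6461 -0.3976 0.1586]·P = 0.0047
Cramer: x(z) = -0.0073+0.2292z;  y(z) = 0.0001+0.0264z
sphere 1 gives Az²+Bz+C=0 with A=1.0532, B=0.0388, C=-0.0512;  B²−4AC=0.2171;  roots -0.2396, 0.2028;  negative root z = -0.2396
x = -0.0622, y = -0.0062

(-0.0622, -0.0062, -0.2396)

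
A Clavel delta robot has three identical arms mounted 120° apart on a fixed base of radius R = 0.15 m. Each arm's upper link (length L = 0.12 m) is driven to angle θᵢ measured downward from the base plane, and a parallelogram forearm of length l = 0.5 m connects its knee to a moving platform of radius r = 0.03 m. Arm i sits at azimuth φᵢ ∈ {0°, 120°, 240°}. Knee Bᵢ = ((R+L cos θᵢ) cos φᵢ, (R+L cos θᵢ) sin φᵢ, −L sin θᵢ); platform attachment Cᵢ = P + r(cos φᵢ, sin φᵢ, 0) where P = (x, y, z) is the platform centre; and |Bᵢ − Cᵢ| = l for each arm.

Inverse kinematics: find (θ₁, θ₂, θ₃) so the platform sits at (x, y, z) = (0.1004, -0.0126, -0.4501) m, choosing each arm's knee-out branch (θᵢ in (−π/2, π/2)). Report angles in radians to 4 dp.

φ1=0.0° → target in arm frame (0.1004, -0.0126)
  A cos θ + B sin θ = C:  0.0196·cos θ + -0.4501·sin θ = 0.1353
  γ=atan2(-0.4501,0.0196)=-1.5273;  ψ=arccos(0.3003)=1.2658;  θ1=γ+ψ≈-0.2615
φ2=120.0° → target in arm frame (-0.0611, -0.0806)
  A cos θ + B sin θ = C:  0.1811·cos θ + -0.4501·sin θ = -0.0262
  γ=atan2(-0.4501,0.1811)=-1.1882;  ψ=arccos(-0.0541)=1.6249;  θ2=γ+ψ≈0.4367
φ3=240.0° → target in arm frame (-0.0393, 0.0932)
  e−x'=0.1593;  (l²−L²−(e−x')²−y'²−z²)/2L = -0.0044
  θ3 = atan2(B,A) + arccos(C/0.4775) = 0.3494

θ₁ = -0.2615, θ₂ = 0.4367, θ₃ = 0.3494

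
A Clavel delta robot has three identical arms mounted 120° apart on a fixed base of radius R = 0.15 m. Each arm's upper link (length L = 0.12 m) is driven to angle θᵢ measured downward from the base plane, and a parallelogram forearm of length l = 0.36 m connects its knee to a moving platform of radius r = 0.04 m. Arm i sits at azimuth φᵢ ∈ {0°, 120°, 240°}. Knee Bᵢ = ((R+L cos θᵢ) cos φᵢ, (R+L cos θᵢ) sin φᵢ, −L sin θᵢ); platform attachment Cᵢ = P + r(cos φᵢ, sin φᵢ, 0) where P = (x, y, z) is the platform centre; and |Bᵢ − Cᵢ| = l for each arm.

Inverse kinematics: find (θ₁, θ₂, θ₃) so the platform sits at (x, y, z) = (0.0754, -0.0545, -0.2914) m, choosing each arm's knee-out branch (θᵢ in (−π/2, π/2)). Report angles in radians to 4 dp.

θ₁ = -0.2618, θ₂ = 0.6984, θ₃ = 0.1744

rotate P by −φ1: (0.0754, -0.0545, -0.2914)
  A cos θ + B sin θ = C:  0.0346·cos θ + -0.2914·sin θ = 0.1088
  θ1 = atan2(B,A) + arccos(C/0.2934) = -0.2618
φ2=120.0° → target in arm frame (-0.0849, -0.0380)
  A cos θ + B sin θ = C:  0.1949·cos θ + -0.2914·sin θ = -0.0381
  √(A²+B²)=0.3506;  θ2 = -0.9813+1.6797 ≈ 0.6984
rotate P by −φ3: (0.0095, 0.0925, -0.2914)
  A cos θ + B sin θ = C:  0.1005·cos θ + -0.2914·sin θ = 0.0484
  γ=atan2(-0.2914,0.1005)=-1.2387;  ψ=arccos(0.1571)=1.4131;  θ3=γ+ψ≈0.1744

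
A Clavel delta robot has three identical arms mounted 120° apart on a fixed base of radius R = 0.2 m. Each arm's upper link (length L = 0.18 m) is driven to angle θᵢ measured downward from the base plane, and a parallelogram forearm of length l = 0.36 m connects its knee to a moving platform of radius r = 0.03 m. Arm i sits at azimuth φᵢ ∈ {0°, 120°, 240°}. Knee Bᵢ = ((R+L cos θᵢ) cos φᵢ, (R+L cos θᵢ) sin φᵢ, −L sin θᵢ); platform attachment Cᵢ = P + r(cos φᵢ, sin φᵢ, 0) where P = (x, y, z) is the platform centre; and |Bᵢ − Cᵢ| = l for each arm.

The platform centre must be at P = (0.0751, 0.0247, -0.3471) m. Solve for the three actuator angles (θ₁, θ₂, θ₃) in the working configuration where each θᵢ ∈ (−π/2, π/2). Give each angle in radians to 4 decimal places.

rotate P by −φ1: (0.0751, 0.0247, -0.3471)
  A cos θ + B sin θ = C:  0.0949·cos θ + -0.3471·sin θ = -0.0914
  γ=atan2(-0.3471,0.0949)=-1.3039;  ψ=arccos(-0.2539)=1.8275;  θ1=γ+ψ≈0.5236
arm 2 (φ=120.0°): x'=-0.0162, y'=-0.0774
  A=0.1862, B=-0.3471, C=(l²−L²−A²−y'²−z²)/(2L)=-0.1776
  θ2 = atan2(B,A) + arccos(C/0.3939) = 0.9600
rotate P by −φ3: (-0.0589, 0.0527, -0.3471)
  e−x'=0.2289;  (l²−L²−(e−x')²−y'²−z²)/2L = -0.2180
  γ=atan2(-0.3471,0.2289)=-0.9877;  ψ=arccos(-0.5242)=2.1226;  θ3=γ+ψ≈1.1349

θ₁ = 0.5236, θ₂ = 0.9600, θ₃ = 1.1349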